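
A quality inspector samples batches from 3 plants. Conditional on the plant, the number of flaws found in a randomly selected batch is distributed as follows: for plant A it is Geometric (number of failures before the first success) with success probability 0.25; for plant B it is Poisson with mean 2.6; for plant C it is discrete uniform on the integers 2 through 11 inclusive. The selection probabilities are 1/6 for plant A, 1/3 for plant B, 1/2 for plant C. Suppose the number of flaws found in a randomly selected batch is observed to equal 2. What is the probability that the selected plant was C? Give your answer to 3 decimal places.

Likelihoods P(X=2 | ·): A: 0.140625; B: 0.251045; C: 0.1.
Posterior ∝ prior × likelihood. Numerator for C: 0.5·0.1 = 0.05.
Normalizing constant: 0.166667·0.140625 + 0.333333·0.251045 + 0.5·0.1 = 0.157119.
P(C | observation) = 0.05 / 0.157119 = 0.31823.

0.318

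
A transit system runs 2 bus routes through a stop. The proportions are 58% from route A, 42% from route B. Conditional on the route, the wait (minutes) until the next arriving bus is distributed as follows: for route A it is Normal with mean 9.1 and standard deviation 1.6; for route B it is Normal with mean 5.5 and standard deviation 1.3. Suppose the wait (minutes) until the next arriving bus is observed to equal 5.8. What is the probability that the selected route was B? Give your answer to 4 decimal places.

Likelihoods f(5.8 | ·): A: 0.0297212; B: 0.298815.
Posterior ∝ prior × likelihood. Numerator for B: 0.42·0.298815 = 0.125502.
Normalizing constant: 0.58·0.0297212 + 0.42·0.298815 = 0.142741.
P(B | observation) = 0.125502 / 0.142741 = 0.879234.

0.8792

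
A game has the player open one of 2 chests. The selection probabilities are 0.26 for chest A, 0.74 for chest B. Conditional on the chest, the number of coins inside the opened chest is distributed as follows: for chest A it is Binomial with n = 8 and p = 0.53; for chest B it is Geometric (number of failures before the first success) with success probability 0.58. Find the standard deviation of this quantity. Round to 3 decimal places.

Per component, A: μ=4.24, E[X²]=19.9704; B: μ=0.724138, E[X²]=1.77289.
E[X] = 0.26·4.24 + 0.74·0.724138 = 1.63826.
E[X²] = 0.26·19.9704 + 0.74·1.77289 = 6.50424.
Var(X) = E[X²] − (E[X])² = 6.50424 − 2.6839 = 3.82034.
SD(X) = √3.82034 = 1.95457.

1.955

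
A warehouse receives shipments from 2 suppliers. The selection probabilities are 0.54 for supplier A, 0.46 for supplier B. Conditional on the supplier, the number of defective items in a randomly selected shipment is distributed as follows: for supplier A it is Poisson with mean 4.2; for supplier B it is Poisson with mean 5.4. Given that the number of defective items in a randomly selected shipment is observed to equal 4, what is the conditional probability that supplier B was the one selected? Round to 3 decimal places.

0.412

Likelihoods P(X=4 | ·): A: 0.194424; B: 0.16002.
Posterior ∝ prior × likelihood. Numerator for B: 0.46·0.16002 = 0.0736091.
Normalizing constant: 0.54·0.194424 + 0.46·0.16002 = 0.178598.
P(B | observation) = 0.0736091 / 0.178598 = 0.41215.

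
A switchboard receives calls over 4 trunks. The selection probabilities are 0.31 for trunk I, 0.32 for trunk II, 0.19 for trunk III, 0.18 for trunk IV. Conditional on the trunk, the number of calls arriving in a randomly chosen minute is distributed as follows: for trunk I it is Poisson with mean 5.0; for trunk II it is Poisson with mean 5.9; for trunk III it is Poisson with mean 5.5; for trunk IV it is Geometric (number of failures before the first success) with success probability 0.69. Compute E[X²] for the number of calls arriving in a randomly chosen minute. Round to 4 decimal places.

For each component E[X²] = Var + (mean)², giving I: 30; II: 40.71; III: 35.75; IV: 0.852972.
Overall E[X²] = 0.31·30 + 0.32·40.71 + 0.19·35.75 + 0.18·0.852972 = 29.2732.

29.2732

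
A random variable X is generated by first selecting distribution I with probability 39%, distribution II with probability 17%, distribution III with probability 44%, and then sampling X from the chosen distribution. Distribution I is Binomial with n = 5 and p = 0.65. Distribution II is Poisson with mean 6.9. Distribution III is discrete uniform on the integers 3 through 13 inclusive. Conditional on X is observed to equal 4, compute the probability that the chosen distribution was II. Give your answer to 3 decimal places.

0.091

Likelihoods P(X=4 | ·): I: 0.312386; II: 0.0951816; III: 0.0909091.
Posterior ∝ prior × likelihood. Numerator for II: 0.17·0.0951816 = 0.0161809.
Normalizing constant: 0.39·0.312386 + 0.17·0.0951816 + 0.44·0.0909091 = 0.178011.
P(II | observation) = 0.0161809 / 0.178011 = 0.090898.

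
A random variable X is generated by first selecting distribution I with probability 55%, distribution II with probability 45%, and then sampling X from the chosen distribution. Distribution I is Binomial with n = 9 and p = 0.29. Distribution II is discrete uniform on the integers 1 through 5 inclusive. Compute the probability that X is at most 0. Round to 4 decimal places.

Conditional on each component, P(X ≤ 0): I: 0.0458485; II: 0.
By total probability, P(X ≤ 0) = 0.55·0.0458485 + 0.45·0 = 0.0252167.

0.0252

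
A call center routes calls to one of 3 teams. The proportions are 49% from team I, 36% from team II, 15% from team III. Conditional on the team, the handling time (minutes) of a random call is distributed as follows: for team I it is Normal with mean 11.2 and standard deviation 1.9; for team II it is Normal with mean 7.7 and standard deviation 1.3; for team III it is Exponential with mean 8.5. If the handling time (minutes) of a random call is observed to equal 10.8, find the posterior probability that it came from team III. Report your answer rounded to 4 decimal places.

Likelihoods f(10.8 | ·): I: 0.205368; II: 0.0178724; III: 0.0330196.
Posterior ∝ prior × likelihood. Numerator for III: 0.15·0.0330196 = 0.00495294.
Normalizing constant: 0.49·0.205368 + 0.36·0.0178724 + 0.15·0.0330196 = 0.112017.
P(III | observation) = 0.00495294 / 0.112017 = 0.0442159.

0.0442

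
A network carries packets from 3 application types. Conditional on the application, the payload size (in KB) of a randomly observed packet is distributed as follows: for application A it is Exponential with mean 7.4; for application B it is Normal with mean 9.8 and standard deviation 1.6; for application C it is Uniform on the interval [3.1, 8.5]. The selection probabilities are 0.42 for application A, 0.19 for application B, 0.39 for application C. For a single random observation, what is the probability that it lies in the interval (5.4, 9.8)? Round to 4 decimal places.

0.4091

Conditional on each application, P(5.4 < X < 9.8): A: 0.216057; B: 0.49702; C: 0.574074.
By total probability, P(5.4 < X < 9.8) = 0.42·0.216057 + 0.19·0.49702 + 0.39·0.574074 = 0.409067.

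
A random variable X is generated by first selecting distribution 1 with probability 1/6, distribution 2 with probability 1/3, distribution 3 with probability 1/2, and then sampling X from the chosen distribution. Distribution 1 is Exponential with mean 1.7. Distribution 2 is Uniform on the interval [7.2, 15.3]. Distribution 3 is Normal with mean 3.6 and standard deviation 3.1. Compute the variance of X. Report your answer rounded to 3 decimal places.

22.231

Per component, 1: μ=1.7, E[X²]=5.78; 2: μ=11.25, E[X²]=132.03; 3: μ=3.6, E[X²]=22.57.
E[X] = 0.166667·1.7 + 0.333333·11.25 + 0.5·3.6 = 5.83333.
E[X²] = 0.166667·5.78 + 0.333333·132.03 + 0.5·22.57 = 56.2583.
Var(X) = E[X²] − (E[X])² = 56.2583 − 34.0278 = 22.2306.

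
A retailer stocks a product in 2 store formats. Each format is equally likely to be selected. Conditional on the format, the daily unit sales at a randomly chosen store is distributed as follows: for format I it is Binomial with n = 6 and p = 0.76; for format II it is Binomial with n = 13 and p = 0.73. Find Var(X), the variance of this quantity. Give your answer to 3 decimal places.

7.905

Per component, I: μ=4.56, E[X²]=21.888; II: μ=9.49, E[X²]=92.6224.
E[X] = 0.5·4.56 + 0.5·9.49 = 7.025.
E[X²] = 0.5·21.888 + 0.5·92.6224 = 57.2552.
Var(X) = E[X²] − (E[X])² = 57.2552 − 49.3506 = 7.90457.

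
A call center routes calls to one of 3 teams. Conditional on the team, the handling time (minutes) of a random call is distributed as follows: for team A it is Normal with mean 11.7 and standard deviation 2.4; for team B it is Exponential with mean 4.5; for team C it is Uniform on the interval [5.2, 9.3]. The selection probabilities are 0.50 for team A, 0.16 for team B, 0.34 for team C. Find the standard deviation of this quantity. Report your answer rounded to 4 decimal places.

3.8107

Per component, A: μ=11.7, E[X²]=142.65; B: μ=4.5, E[X²]=40.5; C: μ=7.25, E[X²]=53.9633.
E[X] = 0.5·11.7 + 0.16·4.5 + 0.34·7.25 = 9.035.
E[X²] = 0.5·142.65 + 0.16·40.5 + 0.34·53.9633 = 96.1525.
Var(X) = E[X²] − (E[X])² = 96.1525 − 81.6312 = 14.5213.
SD(X) = √14.5213 = 3.81068.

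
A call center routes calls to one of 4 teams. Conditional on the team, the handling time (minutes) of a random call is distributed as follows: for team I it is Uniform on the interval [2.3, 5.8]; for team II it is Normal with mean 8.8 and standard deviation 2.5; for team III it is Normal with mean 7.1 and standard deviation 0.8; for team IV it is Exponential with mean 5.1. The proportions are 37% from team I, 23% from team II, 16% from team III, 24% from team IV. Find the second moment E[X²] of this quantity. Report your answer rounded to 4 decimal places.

For each component E[X²] = Var + (mean)², giving I: 17.4233; II: 83.69; III: 51.05; IV: 52.02.
Overall E[X²] = 0.37·17.4233 + 0.23·83.69 + 0.16·51.05 + 0.24·52.02 = 46.3481.

46.3481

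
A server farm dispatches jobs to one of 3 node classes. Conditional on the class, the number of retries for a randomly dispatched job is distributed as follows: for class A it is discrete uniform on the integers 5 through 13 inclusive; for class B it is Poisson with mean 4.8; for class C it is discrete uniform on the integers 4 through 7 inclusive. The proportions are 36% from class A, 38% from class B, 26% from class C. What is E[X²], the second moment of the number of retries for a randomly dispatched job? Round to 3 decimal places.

50.329

For each component E[X²] = Var + (mean)², giving A: 87.6667; B: 27.84; C: 31.5.
Overall E[X²] = 0.36·87.6667 + 0.38·27.84 + 0.26·31.5 = 50.3292.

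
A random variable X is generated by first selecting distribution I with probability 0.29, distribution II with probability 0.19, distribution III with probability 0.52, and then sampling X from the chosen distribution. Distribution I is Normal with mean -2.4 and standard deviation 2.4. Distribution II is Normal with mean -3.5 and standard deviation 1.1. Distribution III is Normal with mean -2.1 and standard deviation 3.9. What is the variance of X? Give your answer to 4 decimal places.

Per component, I: μ=-2.4, E[X²]=11.52; II: μ=-3.5, E[X²]=13.46; III: μ=-2.1, E[X²]=19.62.
E[X] = 0.29·-2.4 + 0.19·-3.5 + 0.52·-2.1 = -2.453.
E[X²] = 0.29·11.52 + 0.19·13.46 + 0.52·19.62 = 16.1006.
Var(X) = E[X²] − (E[X])² = 16.1006 − 6.01721 = 10.0834.

10.0834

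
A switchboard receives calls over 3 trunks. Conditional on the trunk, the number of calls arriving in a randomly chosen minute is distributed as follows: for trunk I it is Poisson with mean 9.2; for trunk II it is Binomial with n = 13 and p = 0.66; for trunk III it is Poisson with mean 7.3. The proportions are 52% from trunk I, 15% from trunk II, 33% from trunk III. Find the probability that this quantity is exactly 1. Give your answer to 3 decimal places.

Conditional on each trunk, P(X = 1): I: 0.000929562; II: 2.04755e-05; III: 0.00493143.
By total probability, P(X = 1) = 0.52·0.000929562 + 0.15·2.04755e-05 + 0.33·0.00493143 = 0.00211382.

0.002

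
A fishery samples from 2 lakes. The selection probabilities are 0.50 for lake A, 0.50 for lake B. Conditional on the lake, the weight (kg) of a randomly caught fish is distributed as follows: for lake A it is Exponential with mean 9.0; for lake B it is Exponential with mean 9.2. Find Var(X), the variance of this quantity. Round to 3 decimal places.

Per component, A: μ=9, E[X²]=162; B: μ=9.2, E[X²]=169.28.
E[X] = 0.5·9 + 0.5·9.2 = 9.1.
E[X²] = 0.5·162 + 0.5·169.28 = 165.64.
Var(X) = E[X²] − (E[X])² = 165.64 − 82.81 = 82.83.

82.830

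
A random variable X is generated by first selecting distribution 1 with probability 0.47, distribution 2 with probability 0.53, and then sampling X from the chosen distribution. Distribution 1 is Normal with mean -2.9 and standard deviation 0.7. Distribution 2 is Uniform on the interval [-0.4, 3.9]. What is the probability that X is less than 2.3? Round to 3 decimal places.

Conditional on each component, P(X < 2.3): 1: 1; 2: 0.627907.
By total probability, P(X < 2.3) = 0.47·1 + 0.53·0.627907 = 0.802791.

0.803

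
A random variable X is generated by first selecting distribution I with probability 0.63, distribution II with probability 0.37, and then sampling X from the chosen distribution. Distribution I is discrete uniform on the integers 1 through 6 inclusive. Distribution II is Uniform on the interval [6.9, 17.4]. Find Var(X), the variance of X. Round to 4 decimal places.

Per component, I: μ=3.5, E[X²]=15.1667; II: μ=12.15, E[X²]=156.81.
E[X] = 0.63·3.5 + 0.37·12.15 = 6.7005.
E[X²] = 0.63·15.1667 + 0.37·156.81 = 67.5747.
Var(X) = E[X²] − (E[X])² = 67.5747 − 44.8967 = 22.678.

22.6780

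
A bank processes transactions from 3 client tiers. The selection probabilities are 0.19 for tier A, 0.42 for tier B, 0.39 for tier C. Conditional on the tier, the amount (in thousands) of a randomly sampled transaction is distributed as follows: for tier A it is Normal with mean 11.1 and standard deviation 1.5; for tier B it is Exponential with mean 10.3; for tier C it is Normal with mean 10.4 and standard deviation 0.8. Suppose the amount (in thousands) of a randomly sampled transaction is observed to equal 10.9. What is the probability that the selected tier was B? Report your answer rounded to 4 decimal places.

0.0631

Likelihoods f(10.9 | ·): A: 0.263608; B: 0.0336953; C: 0.410201.
Posterior ∝ prior × likelihood. Numerator for B: 0.42·0.0336953 = 0.014152.
Normalizing constant: 0.19·0.263608 + 0.42·0.0336953 + 0.39·0.410201 = 0.224216.
P(B | observation) = 0.014152 / 0.224216 = 0.0631179.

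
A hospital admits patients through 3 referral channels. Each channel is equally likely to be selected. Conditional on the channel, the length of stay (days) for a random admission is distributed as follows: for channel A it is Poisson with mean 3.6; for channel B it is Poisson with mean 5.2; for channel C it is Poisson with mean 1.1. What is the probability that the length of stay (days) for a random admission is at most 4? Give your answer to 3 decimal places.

Conditional on each channel, P(X ≤ 4): A: 0.706438; B: 0.406128; C: 0.994565.
By total probability, P(X ≤ 4) = 0.333333·0.706438 + 0.333333·0.406128 + 0.333333·0.994565 = 0.702377.

0.702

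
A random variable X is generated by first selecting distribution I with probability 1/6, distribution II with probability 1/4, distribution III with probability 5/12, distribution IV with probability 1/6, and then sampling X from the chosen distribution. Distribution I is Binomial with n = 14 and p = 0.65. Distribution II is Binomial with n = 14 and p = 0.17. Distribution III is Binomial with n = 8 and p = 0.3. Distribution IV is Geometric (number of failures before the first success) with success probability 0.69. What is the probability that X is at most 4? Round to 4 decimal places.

0.7912

Conditional on each component, P(X ≤ 4): I: 0.00603534; II: 0.925925; III: 0.942032; IV: 0.997137.
By total probability, P(X ≤ 4) = 0.166667·0.00603534 + 0.25·0.925925 + 0.416667·0.942032 + 0.166667·0.997137 = 0.79119.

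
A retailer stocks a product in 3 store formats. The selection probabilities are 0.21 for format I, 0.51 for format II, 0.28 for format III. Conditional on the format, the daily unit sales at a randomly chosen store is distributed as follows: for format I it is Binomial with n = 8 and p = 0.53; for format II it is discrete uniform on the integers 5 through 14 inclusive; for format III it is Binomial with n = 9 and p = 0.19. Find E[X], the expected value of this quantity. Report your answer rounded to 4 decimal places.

6.2142

Component means — I: 4.24; II: 9.5; III: 1.71.
E[X] = 0.21·4.24 + 0.51·9.5 + 0.28·1.71 = 6.2142.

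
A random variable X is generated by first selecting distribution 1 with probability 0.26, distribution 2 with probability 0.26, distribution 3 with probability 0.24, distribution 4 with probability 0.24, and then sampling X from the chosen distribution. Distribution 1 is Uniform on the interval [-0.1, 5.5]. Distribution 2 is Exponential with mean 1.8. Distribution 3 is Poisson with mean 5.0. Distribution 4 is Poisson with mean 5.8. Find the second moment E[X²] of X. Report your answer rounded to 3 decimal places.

20.925

For each component E[X²] = Var + (mean)², giving 1: 9.90333; 2: 6.48; 3: 30; 4: 39.44.
Overall E[X²] = 0.26·9.90333 + 0.26·6.48 + 0.24·30 + 0.24·39.44 = 20.9253.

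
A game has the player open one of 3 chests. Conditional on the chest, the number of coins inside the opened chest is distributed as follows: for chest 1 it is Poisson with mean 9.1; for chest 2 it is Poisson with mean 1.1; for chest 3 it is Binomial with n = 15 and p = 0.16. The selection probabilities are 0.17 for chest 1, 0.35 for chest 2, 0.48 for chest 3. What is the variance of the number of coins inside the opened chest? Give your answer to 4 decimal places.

Per component, 1: μ=9.1, E[X²]=91.91; 2: μ=1.1, E[X²]=2.31; 3: μ=2.4, E[X²]=7.776.
E[X] = 0.17·9.1 + 0.35·1.1 + 0.48·2.4 = 3.084.
E[X²] = 0.17·91.91 + 0.35·2.31 + 0.48·7.776 = 20.1657.
Var(X) = E[X²] − (E[X])² = 20.1657 − 9.51106 = 10.6546.

10.6546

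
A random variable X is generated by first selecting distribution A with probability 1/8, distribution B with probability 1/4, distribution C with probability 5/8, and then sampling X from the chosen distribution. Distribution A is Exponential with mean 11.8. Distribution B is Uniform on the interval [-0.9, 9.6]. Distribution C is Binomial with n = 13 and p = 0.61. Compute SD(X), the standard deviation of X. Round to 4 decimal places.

5.1519

Per component, A: μ=11.8, E[X²]=278.48; B: μ=4.35, E[X²]=28.11; C: μ=7.93, E[X²]=65.9776.
E[X] = 0.125·11.8 + 0.25·4.35 + 0.625·7.93 = 7.51875.
E[X²] = 0.125·278.48 + 0.25·28.11 + 0.625·65.9776 = 83.0735.
Var(X) = E[X²] − (E[X])² = 83.0735 − 56.5316 = 26.5419.
SD(X) = √26.5419 = 5.15188.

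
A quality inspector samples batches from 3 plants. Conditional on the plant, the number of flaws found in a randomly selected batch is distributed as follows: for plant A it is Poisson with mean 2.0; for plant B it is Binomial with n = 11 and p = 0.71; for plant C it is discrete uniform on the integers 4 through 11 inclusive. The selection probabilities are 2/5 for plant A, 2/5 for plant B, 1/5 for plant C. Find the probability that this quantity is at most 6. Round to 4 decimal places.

Conditional on each plant, P(X ≤ 6): A: 0.995466; B: 0.188828; C: 0.375.
By total probability, P(X ≤ 6) = 0.4·0.995466 + 0.4·0.188828 + 0.2·0.375 = 0.548717.

0.5487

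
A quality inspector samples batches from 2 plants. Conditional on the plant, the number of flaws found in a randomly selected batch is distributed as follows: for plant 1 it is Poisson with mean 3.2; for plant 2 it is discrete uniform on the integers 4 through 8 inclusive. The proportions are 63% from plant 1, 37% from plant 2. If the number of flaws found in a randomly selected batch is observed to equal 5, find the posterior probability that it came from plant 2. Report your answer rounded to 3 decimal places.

0.508

Likelihoods P(X=5 | ·): 1: 0.113979; 2: 0.2.
Posterior ∝ prior × likelihood. Numerator for 2: 0.37·0.2 = 0.074.
Normalizing constant: 0.63·0.113979 + 0.37·0.2 = 0.145807.
P(2 | observation) = 0.074 / 0.145807 = 0.50752.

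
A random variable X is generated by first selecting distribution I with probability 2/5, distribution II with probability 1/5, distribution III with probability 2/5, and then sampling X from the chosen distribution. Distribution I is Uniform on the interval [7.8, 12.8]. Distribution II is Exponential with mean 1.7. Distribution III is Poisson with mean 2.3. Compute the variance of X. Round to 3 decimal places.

18.517

Per component, I: μ=10.3, E[X²]=108.173; II: μ=1.7, E[X²]=5.78; III: μ=2.3, E[X²]=7.59.
E[X] = 0.4·10.3 + 0.2·1.7 + 0.4·2.3 = 5.38.
E[X²] = 0.4·108.173 + 0.2·5.78 + 0.4·7.59 = 47.4613.
Var(X) = E[X²] − (E[X])² = 47.4613 − 28.9444 = 18.5169.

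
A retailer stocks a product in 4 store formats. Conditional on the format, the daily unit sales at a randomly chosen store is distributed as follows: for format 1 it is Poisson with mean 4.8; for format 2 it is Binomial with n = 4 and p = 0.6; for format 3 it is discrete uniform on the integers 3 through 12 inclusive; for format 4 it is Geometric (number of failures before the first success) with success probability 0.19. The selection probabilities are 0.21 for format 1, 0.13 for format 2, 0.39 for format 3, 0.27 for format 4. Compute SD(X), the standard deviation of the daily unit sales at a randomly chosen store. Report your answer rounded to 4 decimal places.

Per component, 1: μ=4.8, E[X²]=27.84; 2: μ=2.4, E[X²]=6.72; 3: μ=7.5, E[X²]=64.5; 4: μ=4.26316, E[X²]=40.6122.
E[X] = 0.21·4.8 + 0.13·2.4 + 0.39·7.5 + 0.27·4.26316 = 5.39605.
E[X²] = 0.21·27.84 + 0.13·6.72 + 0.39·64.5 + 0.27·40.6122 = 42.8403.
Var(X) = E[X²] − (E[X])² = 42.8403 − 29.1174 = 13.7229.
SD(X) = √13.7229 = 3.70444.

3.7044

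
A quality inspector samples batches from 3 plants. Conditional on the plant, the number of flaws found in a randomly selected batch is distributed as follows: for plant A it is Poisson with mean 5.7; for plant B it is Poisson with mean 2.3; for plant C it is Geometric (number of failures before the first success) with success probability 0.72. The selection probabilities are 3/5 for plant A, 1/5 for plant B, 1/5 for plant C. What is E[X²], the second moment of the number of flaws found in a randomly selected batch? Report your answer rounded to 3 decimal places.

For each component E[X²] = Var + (mean)², giving A: 38.19; B: 7.59; C: 0.691358.
Overall E[X²] = 0.6·38.19 + 0.2·7.59 + 0.2·0.691358 = 24.5703.

24.570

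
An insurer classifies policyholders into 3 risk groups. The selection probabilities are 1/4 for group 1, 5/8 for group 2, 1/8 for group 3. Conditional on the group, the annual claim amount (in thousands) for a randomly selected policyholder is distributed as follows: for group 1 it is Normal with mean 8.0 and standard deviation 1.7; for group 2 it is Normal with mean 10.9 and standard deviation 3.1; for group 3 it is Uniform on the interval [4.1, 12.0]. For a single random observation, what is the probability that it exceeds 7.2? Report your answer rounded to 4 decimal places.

0.7985

Conditional on each group, P(X > 7.2): 1: 0.681033; 2: 0.883673; 3: 0.607595.
By total probability, P(X > 7.2) = 0.25·0.681033 + 0.625·0.883673 + 0.125·0.607595 = 0.798503.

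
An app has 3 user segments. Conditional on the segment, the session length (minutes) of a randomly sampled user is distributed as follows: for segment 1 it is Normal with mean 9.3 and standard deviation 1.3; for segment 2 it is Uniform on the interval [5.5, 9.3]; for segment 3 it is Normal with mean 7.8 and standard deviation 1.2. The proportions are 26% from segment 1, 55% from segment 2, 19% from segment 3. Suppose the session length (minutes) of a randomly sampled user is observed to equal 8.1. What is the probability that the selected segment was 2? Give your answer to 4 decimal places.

0.5608

Likelihoods f(8.1 | ·): 1: 0.20042; 2: 0.263158; 3: 0.322223.
Posterior ∝ prior × likelihood. Numerator for 2: 0.55·0.263158 = 0.144737.
Normalizing constant: 0.26·0.20042 + 0.55·0.263158 + 0.19·0.322223 = 0.258069.
P(2 | observation) = 0.144737 / 0.258069 = 0.560846.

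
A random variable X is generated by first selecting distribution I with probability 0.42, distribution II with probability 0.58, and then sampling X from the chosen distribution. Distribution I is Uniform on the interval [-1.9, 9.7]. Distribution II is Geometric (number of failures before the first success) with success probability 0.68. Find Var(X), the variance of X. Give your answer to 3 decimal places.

7.976

Per component, I: μ=3.9, E[X²]=26.4233; II: μ=0.470588, E[X²]=0.913495.
E[X] = 0.42·3.9 + 0.58·0.470588 = 1.91094.
E[X²] = 0.42·26.4233 + 0.58·0.913495 = 11.6276.
Var(X) = E[X²] − (E[X])² = 11.6276 − 3.6517 = 7.97593.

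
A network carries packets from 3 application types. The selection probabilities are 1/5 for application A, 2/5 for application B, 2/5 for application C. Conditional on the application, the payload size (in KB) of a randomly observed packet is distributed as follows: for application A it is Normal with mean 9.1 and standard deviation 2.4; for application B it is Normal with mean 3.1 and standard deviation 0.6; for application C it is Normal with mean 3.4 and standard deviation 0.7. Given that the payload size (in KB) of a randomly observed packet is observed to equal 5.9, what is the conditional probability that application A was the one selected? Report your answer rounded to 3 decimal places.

0.972

Likelihoods f(5.9 | ·): A: 0.0683375; B: 1.24101e-05; C: 0.000968449.
Posterior ∝ prior × likelihood. Numerator for A: 0.2·0.0683375 = 0.0136675.
Normalizing constant: 0.2·0.0683375 + 0.4·1.24101e-05 + 0.4·0.000968449 = 0.0140598.
P(A | observation) = 0.0136675 / 0.0140598 = 0.972095.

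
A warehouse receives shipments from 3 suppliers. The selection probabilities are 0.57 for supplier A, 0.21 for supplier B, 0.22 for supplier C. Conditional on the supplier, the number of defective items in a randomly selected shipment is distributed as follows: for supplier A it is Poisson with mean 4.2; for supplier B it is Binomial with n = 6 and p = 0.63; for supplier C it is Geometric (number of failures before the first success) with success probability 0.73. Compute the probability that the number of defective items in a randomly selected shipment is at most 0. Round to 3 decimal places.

0.170

Conditional on each supplier, P(X ≤ 0): A: 0.0149956; B: 0.00256573; C: 0.73.
By total probability, P(X ≤ 0) = 0.57·0.0149956 + 0.21·0.00256573 + 0.22·0.73 = 0.169686.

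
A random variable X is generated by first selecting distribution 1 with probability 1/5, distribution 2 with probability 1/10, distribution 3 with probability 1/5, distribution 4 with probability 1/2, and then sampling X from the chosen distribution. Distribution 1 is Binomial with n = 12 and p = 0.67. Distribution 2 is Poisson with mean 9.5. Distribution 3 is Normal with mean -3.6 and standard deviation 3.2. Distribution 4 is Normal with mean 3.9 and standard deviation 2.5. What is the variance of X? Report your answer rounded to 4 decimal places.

Per component, 1: μ=8.04, E[X²]=67.2948; 2: μ=9.5, E[X²]=99.75; 3: μ=-3.6, E[X²]=23.2; 4: μ=3.9, E[X²]=21.46.
E[X] = 0.2·8.04 + 0.1·9.5 + 0.2·-3.6 + 0.5·3.9 = 3.788.
E[X²] = 0.2·67.2948 + 0.1·99.75 + 0.2·23.2 + 0.5·21.46 = 38.804.
Var(X) = E[X²] − (E[X])² = 38.804 − 14.3489 = 24.455.

24.4550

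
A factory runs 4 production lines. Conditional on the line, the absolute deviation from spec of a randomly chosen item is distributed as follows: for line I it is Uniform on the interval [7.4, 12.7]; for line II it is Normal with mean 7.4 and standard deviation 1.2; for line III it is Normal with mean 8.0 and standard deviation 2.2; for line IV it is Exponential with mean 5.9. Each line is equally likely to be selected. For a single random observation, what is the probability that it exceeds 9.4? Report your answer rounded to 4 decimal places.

0.2840

Conditional on each line, P(X > 9.4): I: 0.622642; II: 0.0477904; III: 0.26227; IV: 0.20327.
By total probability, P(X > 9.4) = 0.25·0.622642 + 0.25·0.0477904 + 0.25·0.26227 + 0.25·0.20327 = 0.283993.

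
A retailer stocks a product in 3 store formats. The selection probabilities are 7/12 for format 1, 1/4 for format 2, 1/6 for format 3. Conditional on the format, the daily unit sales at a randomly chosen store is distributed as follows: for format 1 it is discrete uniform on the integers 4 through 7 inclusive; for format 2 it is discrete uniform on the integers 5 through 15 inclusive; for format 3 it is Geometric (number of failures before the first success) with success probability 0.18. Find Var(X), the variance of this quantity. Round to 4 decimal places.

Per component, 1: μ=5.5, E[X²]=31.5; 2: μ=10, E[X²]=110; 3: μ=4.55556, E[X²]=46.0617.
E[X] = 0.583333·5.5 + 0.25·10 + 0.166667·4.55556 = 6.46759.
E[X²] = 0.583333·31.5 + 0.25·110 + 0.166667·46.0617 = 53.552.
Var(X) = E[X²] − (E[X])² = 53.552 − 41.8298 = 11.7222.

11.7222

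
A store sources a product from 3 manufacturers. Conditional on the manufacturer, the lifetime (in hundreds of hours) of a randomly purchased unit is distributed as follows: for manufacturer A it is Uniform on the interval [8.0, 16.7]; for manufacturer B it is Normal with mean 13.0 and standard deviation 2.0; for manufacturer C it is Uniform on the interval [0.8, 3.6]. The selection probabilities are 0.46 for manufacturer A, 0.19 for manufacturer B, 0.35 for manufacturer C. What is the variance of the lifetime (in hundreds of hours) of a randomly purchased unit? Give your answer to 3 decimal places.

28.270

Per component, A: μ=12.35, E[X²]=158.83; B: μ=13, E[X²]=173; C: μ=2.2, E[X²]=5.49333.
E[X] = 0.46·12.35 + 0.19·13 + 0.35·2.2 = 8.921.
E[X²] = 0.46·158.83 + 0.19·173 + 0.35·5.49333 = 107.854.
Var(X) = E[X²] − (E[X])² = 107.854 − 79.5842 = 28.2702.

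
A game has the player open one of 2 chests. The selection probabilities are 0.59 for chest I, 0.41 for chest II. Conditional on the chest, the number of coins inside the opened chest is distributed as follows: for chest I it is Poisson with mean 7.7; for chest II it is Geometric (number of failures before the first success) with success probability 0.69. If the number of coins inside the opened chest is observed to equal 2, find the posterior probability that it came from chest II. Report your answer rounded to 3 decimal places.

0.774

Likelihoods P(X=2 | ·): I: 0.0134241; II: 0.066309.
Posterior ∝ prior × likelihood. Numerator for II: 0.41·0.066309 = 0.0271867.
Normalizing constant: 0.59·0.0134241 + 0.41·0.066309 = 0.0351069.
P(II | observation) = 0.0271867 / 0.0351069 = 0.774398.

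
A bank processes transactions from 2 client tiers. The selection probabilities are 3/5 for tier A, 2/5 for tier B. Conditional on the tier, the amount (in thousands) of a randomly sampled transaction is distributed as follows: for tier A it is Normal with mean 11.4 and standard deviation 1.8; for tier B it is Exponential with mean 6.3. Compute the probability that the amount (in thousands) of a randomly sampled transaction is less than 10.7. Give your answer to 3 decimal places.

Conditional on each tier, P(X < 10.7): A: 0.348679; B: 0.817026.
By total probability, P(X < 10.7) = 0.6·0.348679 + 0.4·0.817026 = 0.536018.

0.536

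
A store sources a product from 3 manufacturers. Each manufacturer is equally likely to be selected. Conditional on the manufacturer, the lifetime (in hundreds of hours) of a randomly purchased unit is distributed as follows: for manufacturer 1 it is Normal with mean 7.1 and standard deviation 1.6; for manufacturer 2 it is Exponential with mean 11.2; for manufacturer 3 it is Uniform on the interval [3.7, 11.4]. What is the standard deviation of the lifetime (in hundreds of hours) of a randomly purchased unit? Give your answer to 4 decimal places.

Per component, 1: μ=7.1, E[X²]=52.97; 2: μ=11.2, E[X²]=250.88; 3: μ=7.55, E[X²]=61.9433.
E[X] = 0.333333·7.1 + 0.333333·11.2 + 0.333333·7.55 = 8.61667.
E[X²] = 0.333333·52.97 + 0.333333·250.88 + 0.333333·61.9433 = 121.931.
Var(X) = E[X²] − (E[X])² = 121.931 − 74.2469 = 47.6842.
SD(X) = √47.6842 = 6.90537.

6.9054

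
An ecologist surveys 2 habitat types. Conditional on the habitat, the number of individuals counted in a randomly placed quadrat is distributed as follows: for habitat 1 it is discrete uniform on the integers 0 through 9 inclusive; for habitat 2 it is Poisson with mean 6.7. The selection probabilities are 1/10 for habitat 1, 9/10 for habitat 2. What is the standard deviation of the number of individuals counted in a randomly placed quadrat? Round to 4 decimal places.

2.7001

Per component, 1: μ=4.5, E[X²]=28.5; 2: μ=6.7, E[X²]=51.59.
E[X] = 0.1·4.5 + 0.9·6.7 = 6.48.
E[X²] = 0.1·28.5 + 0.9·51.59 = 49.281.
Var(X) = E[X²] − (E[X])² = 49.281 − 41.9904 = 7.2906.
SD(X) = √7.2906 = 2.70011.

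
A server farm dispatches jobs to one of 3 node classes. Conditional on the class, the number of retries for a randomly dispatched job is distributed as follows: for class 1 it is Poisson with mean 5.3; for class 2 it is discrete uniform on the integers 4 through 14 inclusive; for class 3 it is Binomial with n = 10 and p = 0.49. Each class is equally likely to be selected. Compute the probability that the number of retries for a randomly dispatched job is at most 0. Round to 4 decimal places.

Conditional on each class, P(X ≤ 0): 1: 0.00499159; 2: 0; 3: 0.00119042.
By total probability, P(X ≤ 0) = 0.333333·0.00499159 + 0.333333·0 + 0.333333·0.00119042 = 0.00206067.

0.0021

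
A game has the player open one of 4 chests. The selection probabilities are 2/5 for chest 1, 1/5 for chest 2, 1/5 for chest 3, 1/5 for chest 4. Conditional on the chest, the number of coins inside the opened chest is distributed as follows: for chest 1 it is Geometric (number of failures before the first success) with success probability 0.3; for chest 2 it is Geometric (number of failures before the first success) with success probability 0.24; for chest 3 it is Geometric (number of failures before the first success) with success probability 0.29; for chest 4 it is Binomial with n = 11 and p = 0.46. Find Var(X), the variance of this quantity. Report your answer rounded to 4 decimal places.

Per component, 1: μ=2.33333, E[X²]=13.2222; 2: μ=3.16667, E[X²]=23.2222; 3: μ=2.44828, E[X²]=14.4364; 4: μ=5.06, E[X²]=28.336.
E[X] = 0.4·2.33333 + 0.2·3.16667 + 0.2·2.44828 + 0.2·5.06 = 3.06832.
E[X²] = 0.4·13.2222 + 0.2·23.2222 + 0.2·14.4364 + 0.2·28.336 = 18.4878.
Var(X) = E[X²] − (E[X])² = 18.4878 − 9.4146 = 9.07321.

9.0732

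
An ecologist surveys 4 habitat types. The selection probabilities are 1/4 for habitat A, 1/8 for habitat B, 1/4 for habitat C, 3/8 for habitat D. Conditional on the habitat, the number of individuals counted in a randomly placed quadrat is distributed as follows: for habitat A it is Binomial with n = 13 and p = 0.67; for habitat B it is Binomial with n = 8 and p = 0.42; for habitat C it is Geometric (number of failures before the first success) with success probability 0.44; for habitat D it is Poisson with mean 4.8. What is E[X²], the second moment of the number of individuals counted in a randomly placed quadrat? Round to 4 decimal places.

32.9075

For each component E[X²] = Var + (mean)², giving A: 78.7384; B: 13.2384; C: 4.5124; D: 27.84.
Overall E[X²] = 0.25·78.7384 + 0.125·13.2384 + 0.25·4.5124 + 0.375·27.84 = 32.9075.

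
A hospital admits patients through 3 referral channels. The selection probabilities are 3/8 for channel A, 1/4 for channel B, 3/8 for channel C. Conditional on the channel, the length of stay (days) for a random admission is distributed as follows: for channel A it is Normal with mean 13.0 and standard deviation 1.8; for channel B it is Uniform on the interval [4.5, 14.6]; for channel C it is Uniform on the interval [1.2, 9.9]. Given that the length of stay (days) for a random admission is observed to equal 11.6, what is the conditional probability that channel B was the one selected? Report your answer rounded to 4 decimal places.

Likelihoods f(11.6 | ·): A: 0.163786; B: 0.0990099; C: 0.
Posterior ∝ prior × likelihood. Numerator for B: 0.25·0.0990099 = 0.0247525.
Normalizing constant: 0.375·0.163786 + 0.25·0.0990099 + 0.375·0 = 0.0861722.
P(B | observation) = 0.0247525 / 0.0861722 = 0.287244.

0.2872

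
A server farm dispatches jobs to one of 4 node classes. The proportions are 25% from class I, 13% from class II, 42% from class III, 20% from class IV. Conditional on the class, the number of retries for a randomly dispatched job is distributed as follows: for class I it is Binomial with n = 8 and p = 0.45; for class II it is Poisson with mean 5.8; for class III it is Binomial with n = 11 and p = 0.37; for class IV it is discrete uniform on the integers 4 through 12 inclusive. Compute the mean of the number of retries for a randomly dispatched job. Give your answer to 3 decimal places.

Component means — I: 3.6; II: 5.8; III: 4.07; IV: 8.
E[X] = 0.25·3.6 + 0.13·5.8 + 0.42·4.07 + 0.2·8 = 4.9634.

4.963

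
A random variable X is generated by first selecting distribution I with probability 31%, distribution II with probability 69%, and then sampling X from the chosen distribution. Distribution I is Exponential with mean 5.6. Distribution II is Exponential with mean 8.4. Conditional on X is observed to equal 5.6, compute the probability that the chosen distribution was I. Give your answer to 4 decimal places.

0.3256

Likelihoods f(5.6 | ·): I: 0.0656928; II: 0.0611211.
Posterior ∝ prior × likelihood. Numerator for I: 0.31·0.0656928 = 0.0203648.
Normalizing constant: 0.31·0.0656928 + 0.69·0.0611211 = 0.0625383.
P(I | observation) = 0.0203648 / 0.0625383 = 0.325637.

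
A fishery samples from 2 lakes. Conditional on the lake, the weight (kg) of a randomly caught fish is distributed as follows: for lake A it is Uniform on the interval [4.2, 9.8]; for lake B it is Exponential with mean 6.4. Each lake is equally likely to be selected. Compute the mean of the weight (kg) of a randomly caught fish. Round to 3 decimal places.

Component means — A: 7; B: 6.4.
E[X] = 0.5·7 + 0.5·6.4 = 6.7.

6.700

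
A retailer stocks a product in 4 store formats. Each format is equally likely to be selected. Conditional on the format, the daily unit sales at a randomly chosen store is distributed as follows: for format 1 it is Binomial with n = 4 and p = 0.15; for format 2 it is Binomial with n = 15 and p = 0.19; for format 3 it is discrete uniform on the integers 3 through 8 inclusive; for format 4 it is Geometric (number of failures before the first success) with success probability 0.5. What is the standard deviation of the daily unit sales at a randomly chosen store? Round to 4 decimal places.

2.3831

Per component, 1: μ=0.6, E[X²]=0.87; 2: μ=2.85, E[X²]=10.431; 3: μ=5.5, E[X²]=33.1667; 4: μ=1, E[X²]=3.
E[X] = 0.25·0.6 + 0.25·2.85 + 0.25·5.5 + 0.25·1 = 2.4875.
E[X²] = 0.25·0.87 + 0.25·10.431 + 0.25·33.1667 + 0.25·3 = 11.8669.
Var(X) = E[X²] − (E[X])² = 11.8669 − 6.18766 = 5.67926.
SD(X) = √5.67926 = 2.38312.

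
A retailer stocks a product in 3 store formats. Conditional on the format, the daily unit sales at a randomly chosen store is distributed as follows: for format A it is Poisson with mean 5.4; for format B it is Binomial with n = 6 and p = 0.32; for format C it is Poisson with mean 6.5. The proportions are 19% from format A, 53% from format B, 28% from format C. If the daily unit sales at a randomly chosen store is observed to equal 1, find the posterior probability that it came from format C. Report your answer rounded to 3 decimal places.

0.018

Likelihoods P(X=1 | ·): A: 0.0243895; B: 0.279155; C: 0.00977235.
Posterior ∝ prior × likelihood. Numerator for C: 0.28·0.00977235 = 0.00273626.
Normalizing constant: 0.19·0.0243895 + 0.53·0.279155 + 0.28·0.00977235 = 0.155323.
P(C | observation) = 0.00273626 / 0.155323 = 0.0176166.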